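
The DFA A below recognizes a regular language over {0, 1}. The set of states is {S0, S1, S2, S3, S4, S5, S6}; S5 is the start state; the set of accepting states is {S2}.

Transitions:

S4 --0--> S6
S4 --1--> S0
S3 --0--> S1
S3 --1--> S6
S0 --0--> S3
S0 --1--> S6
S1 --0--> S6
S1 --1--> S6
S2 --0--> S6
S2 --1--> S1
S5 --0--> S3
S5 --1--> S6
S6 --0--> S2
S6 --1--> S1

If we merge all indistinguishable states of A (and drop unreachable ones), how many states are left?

5

Reachable states from the start: {S1,S2,S3,S5,S6}. Unreachable: {S0,S4} — drop them.
Initial partition by acceptance: {S2} | {S1,S3,S5,S6}.
On input 0, block {S1,S3,S5,S6} splits into {S1,S3,S5} and {S6}.
On input 0, block {S1,S3,S5} splits into {S3,S5} and {S1}.
Split {S3,S5} by δ(·,0) → {S3} and {S5}.
Stable partition: {S2} | {S3} | {S6} | {S1} | {S5} — 5 equivalence classes.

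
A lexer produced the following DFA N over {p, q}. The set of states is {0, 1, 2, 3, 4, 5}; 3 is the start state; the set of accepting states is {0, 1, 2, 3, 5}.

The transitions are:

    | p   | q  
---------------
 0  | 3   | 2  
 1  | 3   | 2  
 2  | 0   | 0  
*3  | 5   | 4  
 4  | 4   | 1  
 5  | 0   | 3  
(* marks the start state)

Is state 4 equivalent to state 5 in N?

P0 = {0,1,2,3,5} | {4}.
Refine {0,1,2,3,5} on symbol q: members go to different blocks, giving {0,1,2,5} and {3}.
Refine {0,1,2,5} on symbol p: members go to different blocks, giving {0,1} and {2,5}.
Split {2,5} by δ(·,q) → {2} and {5}.
The partition is now stable with 5 blocks: {0,1} | {4} | {3} | {2} | {5}.
4 and 5 end up in different blocks, so they are distinguishable. For instance, the string 'ε' is accepted from only 5.

No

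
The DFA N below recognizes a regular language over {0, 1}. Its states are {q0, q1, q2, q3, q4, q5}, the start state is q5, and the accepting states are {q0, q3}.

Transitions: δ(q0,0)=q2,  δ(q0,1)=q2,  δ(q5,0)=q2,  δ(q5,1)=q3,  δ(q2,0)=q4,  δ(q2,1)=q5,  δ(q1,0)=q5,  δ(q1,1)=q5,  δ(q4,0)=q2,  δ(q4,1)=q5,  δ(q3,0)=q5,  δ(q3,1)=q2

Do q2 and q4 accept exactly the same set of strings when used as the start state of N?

First remove the unreachable states {q0,q1}; 4 states remain.
Start with accepting vs non-accepting: {q3} | {q2,q4,q5}.
Split {q2,q4,q5} by δ(·,1) → {q2,q4} and {q5}.
The partition is now stable with 3 blocks: {q3} | {q2,q4} | {q5}.
q2 and q4 lie in the same block of the stable partition, so they are equivalent — no string distinguishes them.

Yes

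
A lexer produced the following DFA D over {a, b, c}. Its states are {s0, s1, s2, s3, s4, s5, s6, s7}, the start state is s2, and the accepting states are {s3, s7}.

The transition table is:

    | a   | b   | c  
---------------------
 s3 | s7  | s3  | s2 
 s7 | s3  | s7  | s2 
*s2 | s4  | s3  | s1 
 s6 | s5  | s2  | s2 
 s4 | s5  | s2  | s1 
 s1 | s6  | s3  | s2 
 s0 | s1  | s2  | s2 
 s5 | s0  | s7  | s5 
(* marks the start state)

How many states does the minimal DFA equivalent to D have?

3

Initial partition by acceptance: {s3,s7} | {s0,s1,s2,s4,s5,s6}.
Split {s0,s1,s2,s4,s5,s6} by δ(·,b) → {s0,s4,s6} and {s1,s2,s5}.
No further refinement is possible. Final partition (3 blocks): {s3,s7} | {s0,s4,s6} | {s1,s2,s5}.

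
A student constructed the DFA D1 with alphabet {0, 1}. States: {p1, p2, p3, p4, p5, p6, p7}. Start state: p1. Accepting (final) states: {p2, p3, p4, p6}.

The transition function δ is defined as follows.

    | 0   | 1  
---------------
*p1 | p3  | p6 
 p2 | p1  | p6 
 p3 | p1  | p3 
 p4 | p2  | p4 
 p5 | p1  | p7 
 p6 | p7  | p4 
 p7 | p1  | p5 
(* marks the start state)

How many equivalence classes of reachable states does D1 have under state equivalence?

All states are reachable from the start state.
Start with accepting vs non-accepting: {p2,p3,p4,p6} | {p1,p5,p7}.
Split {p2,p3,p4,p6} by δ(·,0) → {p2,p3,p6} and {p4}.
On input 1, block {p2,p3,p6} splits into {p2,p3} and {p6}.
On input 1, block {p2,p3} splits into {p2} and {p3}.
On input 0, block {p1,p5,p7} splits into {p5,p7} and {p1}.
Stable partition: {p2} | {p5,p7} | {p4} | {p6} | {p3} | {p1} — 6 equivalence classes.

6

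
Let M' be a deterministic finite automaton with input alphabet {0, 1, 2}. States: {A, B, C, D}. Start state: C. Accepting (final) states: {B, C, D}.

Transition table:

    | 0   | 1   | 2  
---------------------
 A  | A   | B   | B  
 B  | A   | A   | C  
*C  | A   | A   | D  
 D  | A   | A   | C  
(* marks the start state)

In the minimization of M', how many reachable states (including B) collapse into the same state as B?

3

Start with accepting vs non-accepting: {B,C,D} | {A}.
The partition is now stable with 2 blocks: {B,C,D} | {A}.
The equivalence class containing B is {B,C,D}, of size 3.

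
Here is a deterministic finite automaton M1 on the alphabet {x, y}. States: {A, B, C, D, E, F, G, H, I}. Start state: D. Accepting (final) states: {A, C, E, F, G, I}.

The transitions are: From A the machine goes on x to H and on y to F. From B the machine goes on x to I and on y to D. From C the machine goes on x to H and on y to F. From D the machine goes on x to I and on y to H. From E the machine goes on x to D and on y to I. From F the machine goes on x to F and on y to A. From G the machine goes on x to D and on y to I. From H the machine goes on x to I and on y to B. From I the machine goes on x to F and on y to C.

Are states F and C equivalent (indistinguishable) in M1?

States {E,G} cannot be reached from the start state, so discard them.
P0 = {A,C,F,I} | {B,D,H}.
Refine {A,C,F,I} on symbol x: members go to different blocks, giving {A,C} and {F,I}.
Stable partition: {A,C} | {B,D,H} | {F,I} — 3 equivalence classes.
F and C end up in different blocks, so they are distinguishable. For instance, the string 'x' is accepted from only F.

No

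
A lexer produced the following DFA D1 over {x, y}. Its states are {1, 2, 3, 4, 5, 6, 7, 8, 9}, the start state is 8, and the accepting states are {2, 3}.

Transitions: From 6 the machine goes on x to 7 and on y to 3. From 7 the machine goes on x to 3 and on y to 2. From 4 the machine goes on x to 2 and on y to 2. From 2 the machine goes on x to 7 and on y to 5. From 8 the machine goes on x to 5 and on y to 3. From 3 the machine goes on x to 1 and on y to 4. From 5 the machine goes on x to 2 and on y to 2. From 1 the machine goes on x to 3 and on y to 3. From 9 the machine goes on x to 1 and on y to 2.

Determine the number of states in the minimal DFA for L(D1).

First remove the unreachable states {6,9}; 7 states remain.
Initial partition by acceptance: {2,3} | {1,4,5,7,8}.
Split {1,4,5,7,8} by δ(·,x) → {1,4,5,7} and {8}.
Stable partition: {2,3} | {1,4,5,7} | {8} — 3 equivalence classes.

3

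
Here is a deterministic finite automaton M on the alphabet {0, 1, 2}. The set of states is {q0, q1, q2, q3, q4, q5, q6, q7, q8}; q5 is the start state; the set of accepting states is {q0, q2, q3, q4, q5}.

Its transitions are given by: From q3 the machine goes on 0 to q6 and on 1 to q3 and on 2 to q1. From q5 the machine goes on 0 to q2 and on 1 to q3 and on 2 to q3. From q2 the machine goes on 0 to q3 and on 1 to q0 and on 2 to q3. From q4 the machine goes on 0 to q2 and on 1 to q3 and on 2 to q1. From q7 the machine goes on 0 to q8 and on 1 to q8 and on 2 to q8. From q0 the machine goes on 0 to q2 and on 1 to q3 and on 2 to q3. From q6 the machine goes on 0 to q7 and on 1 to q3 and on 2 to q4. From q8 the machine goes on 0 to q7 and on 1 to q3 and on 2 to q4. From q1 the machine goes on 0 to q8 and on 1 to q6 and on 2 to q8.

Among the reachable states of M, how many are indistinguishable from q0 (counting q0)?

2

Initial partition by acceptance: {q0,q2,q3,q4,q5} | {q1,q6,q7,q8}.
Refine {q0,q2,q3,q4,q5} on symbol 0: members go to different blocks, giving {q0,q2,q4,q5} and {q3}.
Refine {q0,q2,q4,q5} on symbol 0: members go to different blocks, giving {q0,q4,q5} and {q2}.
Refine {q0,q4,q5} on symbol 2: members go to different blocks, giving {q0,q5} and {q4}.
Split {q1,q6,q7,q8} by δ(·,1) → {q1,q7} and {q6,q8}.
Stable partition: {q0,q5} | {q1,q7} | {q3} | {q2} | {q4} | {q6,q8} — 6 equivalence classes.
State q0 belongs to the block {q0,q5}, which has 2 states.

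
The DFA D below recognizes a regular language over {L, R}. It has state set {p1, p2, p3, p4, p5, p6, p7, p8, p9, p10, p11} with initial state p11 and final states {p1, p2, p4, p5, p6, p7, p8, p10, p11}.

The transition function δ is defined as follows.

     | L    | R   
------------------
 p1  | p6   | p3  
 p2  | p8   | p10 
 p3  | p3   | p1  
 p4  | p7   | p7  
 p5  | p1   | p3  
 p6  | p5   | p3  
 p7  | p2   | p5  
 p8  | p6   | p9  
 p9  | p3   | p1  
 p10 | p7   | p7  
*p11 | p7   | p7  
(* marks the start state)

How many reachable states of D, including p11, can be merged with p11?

2

First remove the unreachable states {p4}; 10 states remain.
Initial partition by acceptance: {p1,p2,p5,p6,p7,p8,p10,p11} | {p3,p9}.
On input R, block {p1,p2,p5,p6,p7,p8,p10,p11} splits into {p1,p5,p6,p8} and {p2,p7,p10,p11}.
On input L, block {p2,p7,p10,p11} splits into {p7,p10,p11} and {p2}.
On input L, block {p7,p10,p11} splits into {p10,p11} and {p7}.
The partition is now stable with 5 blocks: {p1,p5,p6,p8} | {p3,p9} | {p10,p11} | {p2} | {p7}.
The equivalence class containing p11 is {p10,p11}, of size 2.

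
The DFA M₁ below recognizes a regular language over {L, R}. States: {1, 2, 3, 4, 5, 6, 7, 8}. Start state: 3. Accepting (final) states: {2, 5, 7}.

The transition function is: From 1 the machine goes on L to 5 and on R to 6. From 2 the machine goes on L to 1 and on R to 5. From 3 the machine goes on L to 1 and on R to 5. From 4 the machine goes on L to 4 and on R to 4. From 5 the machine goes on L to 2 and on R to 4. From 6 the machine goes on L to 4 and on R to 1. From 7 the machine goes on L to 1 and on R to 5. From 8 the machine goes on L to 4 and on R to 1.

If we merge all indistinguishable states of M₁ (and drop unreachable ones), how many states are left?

6

First remove the unreachable states {7,8}; 6 states remain.
P0 = {2,5} | {1,3,4,6}.
Refine {2,5} on symbol L: members go to different blocks, giving {2} and {5}.
Refine {1,3,4,6} on symbol L: members go to different blocks, giving {3,4,6} and {1}.
On input L, block {3,4,6} splits into {4,6} and {3}.
Split {4,6} by δ(·,R) → {4} and {6}.
No further refinement is possible. Final partition (6 blocks): {2} | {4} | {5} | {1} | {3} | {6}.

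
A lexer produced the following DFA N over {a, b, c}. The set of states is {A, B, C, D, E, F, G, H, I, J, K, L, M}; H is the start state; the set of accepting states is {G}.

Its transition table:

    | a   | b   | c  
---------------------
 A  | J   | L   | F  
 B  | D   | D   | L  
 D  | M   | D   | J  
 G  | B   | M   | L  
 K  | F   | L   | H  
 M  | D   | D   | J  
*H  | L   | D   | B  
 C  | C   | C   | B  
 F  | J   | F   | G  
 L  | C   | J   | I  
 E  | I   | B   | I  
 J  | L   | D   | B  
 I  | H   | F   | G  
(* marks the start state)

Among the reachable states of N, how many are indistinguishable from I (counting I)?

States {A,E,K} cannot be reached from the start state, so discard them.
Start with accepting vs non-accepting: {G} | {B,C,D,F,H,I,J,L,M}.
On input c, block {B,C,D,F,H,I,J,L,M} splits into {B,C,D,H,J,L,M} and {F,I}.
Split {B,C,D,H,J,L,M} by δ(·,c) → {B,C,D,H,J,M} and {L}.
On input a, block {B,C,D,H,J,M} splits into {B,C,D,M} and {H,J}.
Split {B,C,D,M} by δ(·,c) → {D,M} and {B} and {C}.
Stable partition: {G} | {D,M} | {F,I} | {L} | {H,J} | {B} | {C} — 7 equivalence classes.
State I belongs to the block {F,I}, which has 2 states.

2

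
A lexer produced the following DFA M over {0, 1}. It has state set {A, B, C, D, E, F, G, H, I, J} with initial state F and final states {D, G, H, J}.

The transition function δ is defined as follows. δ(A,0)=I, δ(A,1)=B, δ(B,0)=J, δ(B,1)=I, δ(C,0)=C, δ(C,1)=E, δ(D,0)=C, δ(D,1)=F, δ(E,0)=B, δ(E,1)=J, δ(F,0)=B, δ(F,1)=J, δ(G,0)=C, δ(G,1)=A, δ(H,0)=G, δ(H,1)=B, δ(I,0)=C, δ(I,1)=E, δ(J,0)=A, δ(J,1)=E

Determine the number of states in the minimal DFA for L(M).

5

First remove the unreachable states {D,G,H}; 7 states remain.
P0 = {J} | {A,B,C,E,F,I}.
On input 0, block {A,B,C,E,F,I} splits into {A,C,E,F,I} and {B}.
Split {A,C,E,F,I} by δ(·,0) → {A,C,I} and {E,F}.
Refine {A,C,I} on symbol 1: members go to different blocks, giving {C,I} and {A}.
No further refinement is possible. Final partition (5 blocks): {J} | {C,I} | {B} | {E,F} | {A}.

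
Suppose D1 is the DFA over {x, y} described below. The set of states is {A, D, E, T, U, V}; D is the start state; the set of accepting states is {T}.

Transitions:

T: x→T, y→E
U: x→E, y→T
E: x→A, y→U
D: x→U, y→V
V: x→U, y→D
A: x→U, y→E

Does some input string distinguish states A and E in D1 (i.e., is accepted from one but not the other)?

Start with accepting vs non-accepting: {T} | {A,D,E,U,V}.
Refine {A,D,E,U,V} on symbol y: members go to different blocks, giving {A,D,E,V} and {U}.
On input x, block {A,D,E,V} splits into {A,D,V} and {E}.
Refine {A,D,V} on symbol y: members go to different blocks, giving {D,V} and {A}.
Stable partition: {T} | {D,V} | {U} | {E} | {A} — 5 equivalence classes.
A and E end up in different blocks, so they are distinguishable. For instance, the string 'xy' is accepted from only A.

Yes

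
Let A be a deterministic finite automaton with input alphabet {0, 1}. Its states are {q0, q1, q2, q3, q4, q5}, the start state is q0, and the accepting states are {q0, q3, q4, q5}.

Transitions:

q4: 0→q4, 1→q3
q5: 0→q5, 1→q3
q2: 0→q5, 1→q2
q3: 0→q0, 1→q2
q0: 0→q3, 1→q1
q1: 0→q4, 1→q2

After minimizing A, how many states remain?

Start with accepting vs non-accepting: {q0,q3,q4,q5} | {q1,q2}.
Refine {q0,q3,q4,q5} on symbol 1: members go to different blocks, giving {q0,q3} and {q4,q5}.
The partition is now stable with 3 blocks: {q0,q3} | {q1,q2} | {q4,q5}.

3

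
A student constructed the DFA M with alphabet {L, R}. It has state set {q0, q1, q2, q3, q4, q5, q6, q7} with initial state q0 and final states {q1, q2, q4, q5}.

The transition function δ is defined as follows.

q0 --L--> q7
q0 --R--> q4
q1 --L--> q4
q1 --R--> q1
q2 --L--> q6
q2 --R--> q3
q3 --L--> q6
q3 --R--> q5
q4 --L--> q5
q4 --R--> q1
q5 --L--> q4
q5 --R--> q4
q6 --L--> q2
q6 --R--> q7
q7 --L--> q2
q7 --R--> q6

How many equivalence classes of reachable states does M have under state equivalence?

4

P0 = {q1,q2,q4,q5} | {q0,q3,q6,q7}.
Split {q1,q2,q4,q5} by δ(·,L) → {q1,q4,q5} and {q2}.
Refine {q0,q3,q6,q7} on symbol L: members go to different blocks, giving {q0,q3} and {q6,q7}.
Stable partition: {q1,q4,q5} | {q0,q3} | {q2} | {q6,q7} — 4 equivalence classes.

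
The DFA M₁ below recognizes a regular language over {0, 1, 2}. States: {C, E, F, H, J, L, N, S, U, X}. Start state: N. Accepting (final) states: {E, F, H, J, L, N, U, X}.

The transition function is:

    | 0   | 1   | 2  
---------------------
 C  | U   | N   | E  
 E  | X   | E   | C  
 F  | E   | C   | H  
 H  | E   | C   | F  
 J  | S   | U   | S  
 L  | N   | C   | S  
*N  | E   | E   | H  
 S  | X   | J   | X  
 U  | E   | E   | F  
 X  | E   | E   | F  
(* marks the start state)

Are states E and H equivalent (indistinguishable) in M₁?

No

States {J,L,S} cannot be reached from the start state, so discard them.
Start with accepting vs non-accepting: {E,F,H,N,U,X} | {C}.
Refine {E,F,H,N,U,X} on symbol 1: members go to different blocks, giving {E,N,U,X} and {F,H}.
Split {E,N,U,X} by δ(·,2) → {N,U,X} and {E}.
Stable partition: {N,U,X} | {C} | {F,H} | {E} — 4 equivalence classes.
E and H end up in different blocks, so they are distinguishable. For instance, the string '1' is accepted from only E.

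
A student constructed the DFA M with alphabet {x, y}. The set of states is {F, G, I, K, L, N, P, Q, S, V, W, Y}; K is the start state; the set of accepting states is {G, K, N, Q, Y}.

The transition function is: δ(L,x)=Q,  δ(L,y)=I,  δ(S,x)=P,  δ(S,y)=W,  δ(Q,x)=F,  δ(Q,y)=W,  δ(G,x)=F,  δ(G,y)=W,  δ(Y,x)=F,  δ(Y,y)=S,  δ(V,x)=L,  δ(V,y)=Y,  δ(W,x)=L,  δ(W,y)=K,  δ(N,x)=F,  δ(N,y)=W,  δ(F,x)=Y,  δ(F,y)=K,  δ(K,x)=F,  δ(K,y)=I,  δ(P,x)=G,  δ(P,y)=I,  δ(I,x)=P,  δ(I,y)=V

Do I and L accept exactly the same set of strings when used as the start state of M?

No

Reachable states from the start: {F,G,I,K,L,P,Q,S,V,W,Y}. Unreachable: {N} — drop them.
Initial partition by acceptance: {G,K,Q,Y} | {F,I,L,P,S,V,W}.
Refine {F,I,L,P,S,V,W} on symbol x: members go to different blocks, giving {I,S,V,W} and {F,L,P}.
Refine {I,S,V,W} on symbol y: members go to different blocks, giving {V,W} and {I,S}.
On input y, block {G,K,Q,Y} splits into {G,Q} and {K,Y}.
Split {F,L,P} by δ(·,x) → {L,P} and {F}.
No further refinement is possible. Final partition (6 blocks): {G,Q} | {V,W} | {L,P} | {I,S} | {K,Y} | {F}.
I and L end up in different blocks, so they are distinguishable. For instance, the string 'x' is accepted from only L.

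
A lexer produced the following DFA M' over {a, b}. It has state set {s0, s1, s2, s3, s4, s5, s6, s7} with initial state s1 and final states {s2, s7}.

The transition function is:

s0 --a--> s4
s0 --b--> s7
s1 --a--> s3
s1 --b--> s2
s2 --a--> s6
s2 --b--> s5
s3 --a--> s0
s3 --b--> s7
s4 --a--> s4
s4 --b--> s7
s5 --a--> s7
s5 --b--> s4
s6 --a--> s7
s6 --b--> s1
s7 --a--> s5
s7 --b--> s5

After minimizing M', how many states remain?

Start with accepting vs non-accepting: {s2,s7} | {s0,s1,s3,s4,s5,s6}.
Split {s0,s1,s3,s4,s5,s6} by δ(·,a) → {s0,s1,s3,s4} and {s5,s6}.
The partition is now stable with 3 blocks: {s2,s7} | {s0,s1,s3,s4} | {s5,s6}.

3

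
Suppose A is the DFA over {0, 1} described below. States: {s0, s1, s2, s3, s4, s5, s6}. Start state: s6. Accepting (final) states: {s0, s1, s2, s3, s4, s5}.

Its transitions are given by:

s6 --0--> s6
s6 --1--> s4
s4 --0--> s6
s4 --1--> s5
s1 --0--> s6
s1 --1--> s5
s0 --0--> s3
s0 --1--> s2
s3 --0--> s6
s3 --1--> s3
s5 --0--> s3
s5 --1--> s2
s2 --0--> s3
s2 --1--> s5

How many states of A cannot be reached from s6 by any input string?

2

No path from s6 leads to s0, s1; the other 5 states are all reachable.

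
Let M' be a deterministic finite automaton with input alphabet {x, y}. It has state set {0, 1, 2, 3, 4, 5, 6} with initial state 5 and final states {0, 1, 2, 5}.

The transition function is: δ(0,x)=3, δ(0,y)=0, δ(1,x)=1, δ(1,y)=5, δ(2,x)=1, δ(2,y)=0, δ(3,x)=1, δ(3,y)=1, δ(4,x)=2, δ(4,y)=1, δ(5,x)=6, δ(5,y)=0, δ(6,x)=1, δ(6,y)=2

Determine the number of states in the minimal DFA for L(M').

First remove the unreachable states {4}; 6 states remain.
Start with accepting vs non-accepting: {0,1,2,5} | {3,6}.
Refine {0,1,2,5} on symbol x: members go to different blocks, giving {0,5} and {1,2}.
The partition is now stable with 3 blocks: {0,5} | {3,6} | {1,2}.

3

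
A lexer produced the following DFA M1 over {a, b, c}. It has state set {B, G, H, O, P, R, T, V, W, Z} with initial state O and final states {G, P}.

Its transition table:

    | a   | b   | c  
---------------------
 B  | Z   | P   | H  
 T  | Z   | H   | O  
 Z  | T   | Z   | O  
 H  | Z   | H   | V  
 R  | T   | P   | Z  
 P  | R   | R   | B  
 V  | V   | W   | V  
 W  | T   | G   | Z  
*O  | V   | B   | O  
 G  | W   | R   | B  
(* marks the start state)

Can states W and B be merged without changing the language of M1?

Yes

Every state is reachable, so we keep all 10.
Start with accepting vs non-accepting: {G,P} | {B,H,O,R,T,V,W,Z}.
Split {B,H,O,R,T,V,W,Z} by δ(·,b) → {H,O,T,V,Z} and {B,R,W}.
On input b, block {H,O,T,V,Z} splits into {H,T,Z} and {O,V}.
The partition is now stable with 4 blocks: {G,P} | {H,T,Z} | {B,R,W} | {O,V}.
W and B lie in the same block of the stable partition, so they are equivalent — no string distinguishes them.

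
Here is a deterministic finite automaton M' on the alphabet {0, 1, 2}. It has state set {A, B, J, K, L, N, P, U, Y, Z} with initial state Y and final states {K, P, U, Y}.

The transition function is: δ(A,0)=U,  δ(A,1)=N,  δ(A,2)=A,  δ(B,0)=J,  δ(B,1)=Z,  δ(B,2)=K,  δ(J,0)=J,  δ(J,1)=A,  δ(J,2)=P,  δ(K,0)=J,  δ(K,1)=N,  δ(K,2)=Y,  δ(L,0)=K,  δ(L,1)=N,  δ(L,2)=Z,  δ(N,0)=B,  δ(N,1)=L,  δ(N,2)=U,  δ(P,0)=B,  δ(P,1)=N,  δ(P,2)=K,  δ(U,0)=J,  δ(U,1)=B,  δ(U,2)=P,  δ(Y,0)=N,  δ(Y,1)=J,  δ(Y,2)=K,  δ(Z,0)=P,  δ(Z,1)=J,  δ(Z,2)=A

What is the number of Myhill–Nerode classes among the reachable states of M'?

Initial partition by acceptance: {K,P,U,Y} | {A,B,J,L,N,Z}.
Refine {A,B,J,L,N,Z} on symbol 0: members go to different blocks, giving {B,J,N} and {A,L,Z}.
No further refinement is possible. Final partition (3 blocks): {K,P,U,Y} | {B,J,N} | {A,L,Z}.

3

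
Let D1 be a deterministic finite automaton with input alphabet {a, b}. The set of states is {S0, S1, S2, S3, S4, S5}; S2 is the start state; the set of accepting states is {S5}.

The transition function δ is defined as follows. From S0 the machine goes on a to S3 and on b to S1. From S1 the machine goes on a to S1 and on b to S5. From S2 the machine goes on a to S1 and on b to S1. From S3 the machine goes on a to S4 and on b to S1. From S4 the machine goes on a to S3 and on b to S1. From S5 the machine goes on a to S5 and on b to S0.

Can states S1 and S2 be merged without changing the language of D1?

Initial partition by acceptance: {S5} | {S0,S1,S2,S3,S4}.
On input b, block {S0,S1,S2,S3,S4} splits into {S0,S2,S3,S4} and {S1}.
Split {S0,S2,S3,S4} by δ(·,a) → {S0,S3,S4} and {S2}.
No further refinement is possible. Final partition (4 blocks): {S5} | {S0,S3,S4} | {S1} | {S2}.
S1 and S2 end up in different blocks, so they are distinguishable. For instance, the string 'b' is accepted from only S1.

No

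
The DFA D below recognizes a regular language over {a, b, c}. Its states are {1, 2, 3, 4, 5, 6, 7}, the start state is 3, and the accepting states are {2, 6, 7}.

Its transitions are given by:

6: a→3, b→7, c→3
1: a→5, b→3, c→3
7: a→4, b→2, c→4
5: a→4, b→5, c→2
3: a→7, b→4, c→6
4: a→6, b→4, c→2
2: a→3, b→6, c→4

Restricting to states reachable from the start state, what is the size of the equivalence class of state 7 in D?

3

First remove the unreachable states {1,5}; 5 states remain.
Initial partition by acceptance: {2,6,7} | {3,4}.
The partition is now stable with 2 blocks: {2,6,7} | {3,4}.
The equivalence class containing 7 is {2,6,7}, of size 3.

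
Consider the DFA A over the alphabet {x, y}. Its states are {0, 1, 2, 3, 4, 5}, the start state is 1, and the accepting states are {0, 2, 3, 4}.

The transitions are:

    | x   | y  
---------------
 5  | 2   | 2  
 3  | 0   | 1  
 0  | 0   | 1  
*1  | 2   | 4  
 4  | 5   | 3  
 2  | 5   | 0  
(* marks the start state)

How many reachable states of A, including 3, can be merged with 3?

Initial partition by acceptance: {0,2,3,4} | {1,5}.
On input x, block {0,2,3,4} splits into {0,3} and {2,4}.
The partition is now stable with 3 blocks: {0,3} | {1,5} | {2,4}.
The equivalence class containing 3 is {0,3}, of size 2.

2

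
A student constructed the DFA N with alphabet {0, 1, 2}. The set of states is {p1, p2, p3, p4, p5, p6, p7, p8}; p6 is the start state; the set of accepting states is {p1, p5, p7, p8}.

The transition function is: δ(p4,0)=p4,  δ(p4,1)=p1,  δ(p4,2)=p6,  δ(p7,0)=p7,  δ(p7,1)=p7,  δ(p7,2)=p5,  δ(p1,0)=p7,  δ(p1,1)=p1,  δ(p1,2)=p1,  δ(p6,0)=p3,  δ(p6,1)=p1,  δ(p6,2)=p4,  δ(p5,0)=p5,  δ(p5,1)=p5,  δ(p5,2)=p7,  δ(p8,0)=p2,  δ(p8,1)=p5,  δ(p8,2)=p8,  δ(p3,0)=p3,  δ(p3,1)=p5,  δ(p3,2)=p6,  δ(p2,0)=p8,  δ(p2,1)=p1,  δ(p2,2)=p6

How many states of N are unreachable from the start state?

No path from p6 leads to p2, p8; the other 6 states are all reachable.

2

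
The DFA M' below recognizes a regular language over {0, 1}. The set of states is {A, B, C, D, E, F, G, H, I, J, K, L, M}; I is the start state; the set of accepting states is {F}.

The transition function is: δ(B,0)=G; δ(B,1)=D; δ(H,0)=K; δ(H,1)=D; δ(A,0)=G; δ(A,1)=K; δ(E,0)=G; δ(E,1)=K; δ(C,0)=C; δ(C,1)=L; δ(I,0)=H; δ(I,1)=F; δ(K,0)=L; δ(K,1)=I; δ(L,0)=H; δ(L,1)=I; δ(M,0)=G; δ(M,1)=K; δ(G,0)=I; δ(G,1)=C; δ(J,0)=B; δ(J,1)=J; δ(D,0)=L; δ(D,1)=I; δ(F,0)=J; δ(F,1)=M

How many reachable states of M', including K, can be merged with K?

States {A,E} cannot be reached from the start state, so discard them.
P0 = {F} | {B,C,D,G,H,I,J,K,L,M}.
Refine {B,C,D,G,H,I,J,K,L,M} on symbol 1: members go to different blocks, giving {B,C,D,G,H,J,K,L,M} and {I}.
On input 0, block {B,C,D,G,H,J,K,L,M} splits into {B,C,D,H,J,K,L,M} and {G}.
Split {B,C,D,H,J,K,L,M} by δ(·,0) → {C,D,H,J,K,L} and {B,M}.
Split {C,D,H,J,K,L} by δ(·,0) → {C,D,H,K,L} and {J}.
Refine {C,D,H,K,L} on symbol 1: members go to different blocks, giving {D,K,L} and {C,H}.
On input 0, block {D,K,L} splits into {D,K} and {L}.
Split {C,H} by δ(·,0) → {C} and {H}.
Stable partition: {F} | {D,K} | {I} | {G} | {B,M} | {J} | {C} | {L} | {H} — 9 equivalence classes.
State K belongs to the block {D,K}, which has 2 states.

2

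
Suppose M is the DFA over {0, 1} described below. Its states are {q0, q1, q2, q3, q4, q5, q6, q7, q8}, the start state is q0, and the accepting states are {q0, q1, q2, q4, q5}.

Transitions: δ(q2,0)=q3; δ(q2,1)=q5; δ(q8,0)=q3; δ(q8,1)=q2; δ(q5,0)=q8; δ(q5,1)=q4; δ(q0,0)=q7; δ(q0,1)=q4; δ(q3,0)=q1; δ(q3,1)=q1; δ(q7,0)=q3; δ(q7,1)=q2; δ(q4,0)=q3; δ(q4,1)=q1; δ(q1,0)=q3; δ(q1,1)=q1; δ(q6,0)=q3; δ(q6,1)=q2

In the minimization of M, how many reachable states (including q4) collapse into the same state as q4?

2

States {q6} cannot be reached from the start state, so discard them.
P0 = {q0,q1,q2,q4,q5} | {q3,q7,q8}.
Split {q3,q7,q8} by δ(·,0) → {q7,q8} and {q3}.
Split {q0,q1,q2,q4,q5} by δ(·,0) → {q1,q2,q4} and {q0,q5}.
On input 1, block {q1,q2,q4} splits into {q1,q4} and {q2}.
Stable partition: {q1,q4} | {q7,q8} | {q3} | {q0,q5} | {q2} — 5 equivalence classes.
The equivalence class containing q4 is {q1,q4}, of size 2.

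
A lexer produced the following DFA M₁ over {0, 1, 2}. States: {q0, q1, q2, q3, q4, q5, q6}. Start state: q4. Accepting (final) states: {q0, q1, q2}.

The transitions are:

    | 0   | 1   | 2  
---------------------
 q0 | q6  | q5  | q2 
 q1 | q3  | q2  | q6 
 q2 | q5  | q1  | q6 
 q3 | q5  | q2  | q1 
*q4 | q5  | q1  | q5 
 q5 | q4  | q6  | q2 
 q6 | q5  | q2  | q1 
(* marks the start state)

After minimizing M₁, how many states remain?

States {q0} cannot be reached from the start state, so discard them.
Start with accepting vs non-accepting: {q1,q2} | {q3,q4,q5,q6}.
Split {q3,q4,q5,q6} by δ(·,1) → {q3,q4,q6} and {q5}.
Split {q1,q2} by δ(·,0) → {q1} and {q2}.
On input 1, block {q3,q4,q6} splits into {q3,q6} and {q4}.
Stable partition: {q1} | {q3,q6} | {q5} | {q2} | {q4} — 5 equivalence classes.

5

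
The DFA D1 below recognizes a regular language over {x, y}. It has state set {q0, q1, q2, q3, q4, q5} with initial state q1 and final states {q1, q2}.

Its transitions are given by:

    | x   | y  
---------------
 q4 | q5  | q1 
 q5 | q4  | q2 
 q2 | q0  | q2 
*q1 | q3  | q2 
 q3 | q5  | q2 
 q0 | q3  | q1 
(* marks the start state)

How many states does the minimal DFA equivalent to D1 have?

2

Every state is reachable, so we keep all 6.
Start with accepting vs non-accepting: {q1,q2} | {q0,q3,q4,q5}.
The partition is now stable with 2 blocks: {q1,q2} | {q0,q3,q4,q5}.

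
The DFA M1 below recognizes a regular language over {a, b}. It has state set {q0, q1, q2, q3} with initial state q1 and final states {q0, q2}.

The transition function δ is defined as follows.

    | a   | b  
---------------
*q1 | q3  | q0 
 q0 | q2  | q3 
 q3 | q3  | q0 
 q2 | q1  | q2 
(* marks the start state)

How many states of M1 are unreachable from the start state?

Exploring from q1, all states are eventually visited, so none are unreachable.

0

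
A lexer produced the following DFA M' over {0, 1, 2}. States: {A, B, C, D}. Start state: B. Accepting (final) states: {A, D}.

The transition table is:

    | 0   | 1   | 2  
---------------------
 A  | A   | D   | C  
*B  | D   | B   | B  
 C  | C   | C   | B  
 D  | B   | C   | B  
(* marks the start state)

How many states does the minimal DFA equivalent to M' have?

3

First remove the unreachable states {A}; 3 states remain.
P0 = {D} | {B,C}.
Refine {B,C} on symbol 0: members go to different blocks, giving {B} and {C}.
Stable partition: {D} | {B} | {C} — 3 equivalence classes.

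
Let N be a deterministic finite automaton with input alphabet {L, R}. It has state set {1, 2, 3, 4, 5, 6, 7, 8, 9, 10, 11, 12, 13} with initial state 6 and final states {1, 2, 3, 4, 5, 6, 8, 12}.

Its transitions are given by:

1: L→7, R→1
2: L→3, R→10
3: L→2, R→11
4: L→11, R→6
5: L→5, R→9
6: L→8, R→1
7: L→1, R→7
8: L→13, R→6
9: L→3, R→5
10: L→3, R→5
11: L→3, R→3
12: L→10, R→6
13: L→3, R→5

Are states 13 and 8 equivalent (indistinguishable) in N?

No

States {4,12} cannot be reached from the start state, so discard them.
Start with accepting vs non-accepting: {1,2,3,5,6,8} | {7,9,10,11,13}.
Refine {1,2,3,5,6,8} on symbol L: members go to different blocks, giving {2,3,5,6} and {1,8}.
On input L, block {2,3,5,6} splits into {2,3,5} and {6}.
On input L, block {7,9,10,11,13} splits into {9,10,11,13} and {7}.
Refine {1,8} on symbol L: members go to different blocks, giving {1} and {8}.
The partition is now stable with 6 blocks: {2,3,5} | {9,10,11,13} | {1} | {6} | {7} | {8}.
13 and 8 end up in different blocks, so they are distinguishable. For instance, the string 'ε' is accepted from only 8.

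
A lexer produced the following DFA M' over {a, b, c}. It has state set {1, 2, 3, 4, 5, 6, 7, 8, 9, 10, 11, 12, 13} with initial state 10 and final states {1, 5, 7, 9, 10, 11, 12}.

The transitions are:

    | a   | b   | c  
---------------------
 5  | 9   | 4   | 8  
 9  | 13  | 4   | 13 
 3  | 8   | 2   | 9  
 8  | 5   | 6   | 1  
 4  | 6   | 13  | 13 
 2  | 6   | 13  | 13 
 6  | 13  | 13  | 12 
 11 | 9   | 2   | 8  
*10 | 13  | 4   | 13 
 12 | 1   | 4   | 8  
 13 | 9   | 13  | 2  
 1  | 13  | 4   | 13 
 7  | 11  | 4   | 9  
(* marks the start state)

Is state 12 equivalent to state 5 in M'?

Reachable states from the start: {1,2,4,5,6,8,9,10,12,13}. Unreachable: {3,7,11} — drop them.
Start with accepting vs non-accepting: {1,5,9,10,12} | {2,4,6,8,13}.
Split {1,5,9,10,12} by δ(·,a) → {1,9,10} and {5,12}.
Refine {2,4,6,8,13} on symbol a: members go to different blocks, giving {2,4,6} and {8} and {13}.
On input a, block {2,4,6} splits into {2,4} and {6}.
Stable partition: {1,9,10} | {2,4} | {5,12} | {8} | {13} | {6} — 6 equivalence classes.
12 and 5 lie in the same block of the stable partition, so they are equivalent — no string distinguishes them.

Yes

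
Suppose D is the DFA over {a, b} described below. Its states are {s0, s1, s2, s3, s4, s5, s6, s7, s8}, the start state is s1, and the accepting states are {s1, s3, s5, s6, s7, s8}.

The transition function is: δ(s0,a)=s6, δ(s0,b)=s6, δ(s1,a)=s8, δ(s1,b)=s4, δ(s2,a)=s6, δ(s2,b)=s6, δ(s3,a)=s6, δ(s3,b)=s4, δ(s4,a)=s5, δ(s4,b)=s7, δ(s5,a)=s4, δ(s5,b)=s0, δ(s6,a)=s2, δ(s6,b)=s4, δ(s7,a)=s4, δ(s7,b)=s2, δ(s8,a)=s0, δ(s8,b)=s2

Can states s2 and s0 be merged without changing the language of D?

States {s3} cannot be reached from the start state, so discard them.
Initial partition by acceptance: {s1,s5,s6,s7,s8} | {s0,s2,s4}.
Split {s1,s5,s6,s7,s8} by δ(·,a) → {s5,s6,s7,s8} and {s1}.
The partition is now stable with 3 blocks: {s5,s6,s7,s8} | {s0,s2,s4} | {s1}.
s2 and s0 lie in the same block of the stable partition, so they are equivalent — no string distinguishes them.

Yes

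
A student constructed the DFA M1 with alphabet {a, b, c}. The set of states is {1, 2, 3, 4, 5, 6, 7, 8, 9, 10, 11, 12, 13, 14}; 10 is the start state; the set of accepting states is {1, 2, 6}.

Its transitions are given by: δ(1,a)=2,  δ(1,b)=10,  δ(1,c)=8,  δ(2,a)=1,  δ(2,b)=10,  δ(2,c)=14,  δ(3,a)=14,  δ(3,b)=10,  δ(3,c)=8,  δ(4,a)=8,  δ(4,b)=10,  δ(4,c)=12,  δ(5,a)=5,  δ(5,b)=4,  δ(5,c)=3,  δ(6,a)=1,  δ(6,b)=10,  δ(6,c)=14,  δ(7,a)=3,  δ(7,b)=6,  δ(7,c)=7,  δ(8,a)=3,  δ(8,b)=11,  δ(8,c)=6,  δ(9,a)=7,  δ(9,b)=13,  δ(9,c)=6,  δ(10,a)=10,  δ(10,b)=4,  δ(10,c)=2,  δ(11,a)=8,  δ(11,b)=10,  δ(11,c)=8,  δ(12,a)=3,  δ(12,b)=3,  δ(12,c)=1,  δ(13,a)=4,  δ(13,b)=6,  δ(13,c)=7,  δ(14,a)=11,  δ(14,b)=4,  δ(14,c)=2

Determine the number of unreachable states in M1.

4

No path from 10 leads to 5, 7, 9, 13; the other 10 states are all reachable.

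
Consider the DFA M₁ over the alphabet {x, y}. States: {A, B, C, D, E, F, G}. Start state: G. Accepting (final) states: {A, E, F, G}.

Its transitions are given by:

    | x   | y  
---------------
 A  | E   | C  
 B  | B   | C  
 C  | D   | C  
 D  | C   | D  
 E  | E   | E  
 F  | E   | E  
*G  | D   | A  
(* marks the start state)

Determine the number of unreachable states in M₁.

Starting at G and following transitions, the reachable set is {A, C, D, E, G}. That leaves B, F unreachable — 2 in total.

2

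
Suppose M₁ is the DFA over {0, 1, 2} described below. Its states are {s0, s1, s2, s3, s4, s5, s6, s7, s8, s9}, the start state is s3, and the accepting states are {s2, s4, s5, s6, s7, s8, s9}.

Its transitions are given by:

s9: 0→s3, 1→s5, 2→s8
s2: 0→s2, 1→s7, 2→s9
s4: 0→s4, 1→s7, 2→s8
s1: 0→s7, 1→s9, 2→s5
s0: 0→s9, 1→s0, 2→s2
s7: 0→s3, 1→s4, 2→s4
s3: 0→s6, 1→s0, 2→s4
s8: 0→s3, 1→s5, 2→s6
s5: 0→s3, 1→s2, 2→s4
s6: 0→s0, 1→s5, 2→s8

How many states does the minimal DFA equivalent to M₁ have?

First remove the unreachable states {s1}; 9 states remain.
Initial partition by acceptance: {s2,s4,s5,s6,s7,s8,s9} | {s0,s3}.
Split {s2,s4,s5,s6,s7,s8,s9} by δ(·,0) → {s5,s6,s7,s8,s9} and {s2,s4}.
Refine {s5,s6,s7,s8,s9} on symbol 1: members go to different blocks, giving {s6,s8,s9} and {s5,s7}.
Stable partition: {s6,s8,s9} | {s0,s3} | {s2,s4} | {s5,s7} — 4 equivalence classes.

4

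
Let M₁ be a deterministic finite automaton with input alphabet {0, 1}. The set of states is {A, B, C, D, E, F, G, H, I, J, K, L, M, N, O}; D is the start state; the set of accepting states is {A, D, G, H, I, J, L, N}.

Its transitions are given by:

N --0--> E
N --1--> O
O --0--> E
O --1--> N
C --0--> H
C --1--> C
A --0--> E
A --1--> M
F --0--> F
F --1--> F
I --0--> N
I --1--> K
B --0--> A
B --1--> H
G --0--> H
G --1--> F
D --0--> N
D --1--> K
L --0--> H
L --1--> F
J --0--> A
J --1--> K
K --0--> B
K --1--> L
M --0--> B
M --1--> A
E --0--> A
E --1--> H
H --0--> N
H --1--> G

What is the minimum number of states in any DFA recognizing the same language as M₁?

8

States {C,I,J} cannot be reached from the start state, so discard them.
P0 = {A,D,G,H,L,N} | {B,E,F,K,M,O}.
Refine {A,D,G,H,L,N} on symbol 0: members go to different blocks, giving {D,G,H,L} and {A,N}.
Split {D,G,H,L} by δ(·,0) → {D,H} and {G,L}.
Split {D,H} by δ(·,1) → {D} and {H}.
On input 0, block {B,E,F,K,M,O} splits into {F,K,M,O} and {B,E}.
On input 0, block {F,K,M,O} splits into {K,M,O} and {F}.
Split {K,M,O} by δ(·,1) → {M,O} and {K}.
The partition is now stable with 8 blocks: {D} | {M,O} | {A,N} | {G,L} | {H} | {B,E} | {F} | {K}.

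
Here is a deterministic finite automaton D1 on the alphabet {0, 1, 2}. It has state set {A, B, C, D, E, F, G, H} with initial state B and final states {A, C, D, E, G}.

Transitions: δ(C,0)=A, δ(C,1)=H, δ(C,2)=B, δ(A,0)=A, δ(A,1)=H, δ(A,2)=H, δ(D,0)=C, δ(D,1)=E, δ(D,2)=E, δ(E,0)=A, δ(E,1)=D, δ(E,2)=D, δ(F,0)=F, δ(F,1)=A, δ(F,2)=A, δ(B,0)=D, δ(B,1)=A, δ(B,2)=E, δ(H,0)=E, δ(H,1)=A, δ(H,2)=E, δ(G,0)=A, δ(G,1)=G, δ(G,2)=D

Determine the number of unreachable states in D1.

2

No path from B leads to F, G; the other 6 states are all reachable.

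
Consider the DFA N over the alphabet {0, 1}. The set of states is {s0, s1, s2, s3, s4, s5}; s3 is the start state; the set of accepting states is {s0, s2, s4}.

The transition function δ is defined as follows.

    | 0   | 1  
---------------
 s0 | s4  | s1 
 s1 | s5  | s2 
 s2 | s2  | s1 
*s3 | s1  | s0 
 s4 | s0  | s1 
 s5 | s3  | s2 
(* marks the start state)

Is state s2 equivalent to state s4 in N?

Start with accepting vs non-accepting: {s0,s2,s4} | {s1,s3,s5}.
The partition is now stable with 2 blocks: {s0,s2,s4} | {s1,s3,s5}.
s2 and s4 lie in the same block of the stable partition, so they are equivalent — no string distinguishes them.

Yes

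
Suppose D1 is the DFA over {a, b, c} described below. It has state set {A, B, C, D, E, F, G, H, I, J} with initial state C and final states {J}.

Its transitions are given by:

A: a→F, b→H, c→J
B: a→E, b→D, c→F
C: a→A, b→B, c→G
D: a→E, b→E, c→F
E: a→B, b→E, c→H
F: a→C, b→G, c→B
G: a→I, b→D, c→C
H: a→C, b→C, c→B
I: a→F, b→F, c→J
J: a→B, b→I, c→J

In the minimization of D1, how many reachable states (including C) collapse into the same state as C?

2

P0 = {J} | {A,B,C,D,E,F,G,H,I}.
Refine {A,B,C,D,E,F,G,H,I} on symbol c: members go to different blocks, giving {B,C,D,E,F,G,H} and {A,I}.
On input a, block {B,C,D,E,F,G,H} splits into {B,D,E,F,H} and {C,G}.
On input a, block {B,D,E,F,H} splits into {B,D,E} and {F,H}.
No further refinement is possible. Final partition (5 blocks): {J} | {B,D,E} | {A,I} | {C,G} | {F,H}.
State C belongs to the block {C,G}, which has 2 states.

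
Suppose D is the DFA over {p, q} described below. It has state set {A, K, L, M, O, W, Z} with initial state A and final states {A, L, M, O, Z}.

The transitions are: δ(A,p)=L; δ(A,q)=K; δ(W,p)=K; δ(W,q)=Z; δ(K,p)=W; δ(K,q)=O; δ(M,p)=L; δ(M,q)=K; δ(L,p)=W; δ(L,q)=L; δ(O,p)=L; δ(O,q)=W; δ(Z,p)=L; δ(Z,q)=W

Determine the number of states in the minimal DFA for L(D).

Reachable states from the start: {A,K,L,O,W,Z}. Unreachable: {M} — drop them.
Initial partition by acceptance: {A,L,O,Z} | {K,W}.
On input p, block {A,L,O,Z} splits into {A,O,Z} and {L}.
No further refinement is possible. Final partition (3 blocks): {A,O,Z} | {K,W} | {L}.

3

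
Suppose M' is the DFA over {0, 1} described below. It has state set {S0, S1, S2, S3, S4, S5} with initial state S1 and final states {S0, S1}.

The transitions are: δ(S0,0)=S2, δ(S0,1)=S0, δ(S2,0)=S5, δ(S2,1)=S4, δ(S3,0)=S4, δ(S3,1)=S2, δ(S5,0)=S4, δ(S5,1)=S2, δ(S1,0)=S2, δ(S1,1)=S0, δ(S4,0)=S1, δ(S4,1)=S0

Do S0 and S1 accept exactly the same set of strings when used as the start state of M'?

Reachable states from the start: {S0,S1,S2,S4,S5}. Unreachable: {S3} — drop them.
Initial partition by acceptance: {S0,S1} | {S2,S4,S5}.
Refine {S2,S4,S5} on symbol 0: members go to different blocks, giving {S2,S5} and {S4}.
Split {S2,S5} by δ(·,0) → {S2} and {S5}.
The partition is now stable with 4 blocks: {S0,S1} | {S2} | {S4} | {S5}.
S0 and S1 lie in the same block of the stable partition, so they are equivalent — no string distinguishes them.

Yes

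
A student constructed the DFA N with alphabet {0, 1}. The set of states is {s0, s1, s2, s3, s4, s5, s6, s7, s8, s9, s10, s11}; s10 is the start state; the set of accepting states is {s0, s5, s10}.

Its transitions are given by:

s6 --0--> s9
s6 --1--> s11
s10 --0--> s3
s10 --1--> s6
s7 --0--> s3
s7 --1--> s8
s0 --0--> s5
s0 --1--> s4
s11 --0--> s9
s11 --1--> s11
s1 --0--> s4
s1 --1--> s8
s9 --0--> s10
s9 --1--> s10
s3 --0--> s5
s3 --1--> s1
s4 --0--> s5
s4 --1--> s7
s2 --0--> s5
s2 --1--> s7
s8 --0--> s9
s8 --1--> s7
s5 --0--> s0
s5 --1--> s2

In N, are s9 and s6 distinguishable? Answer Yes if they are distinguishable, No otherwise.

Yes

Initial partition by acceptance: {s0,s5,s10} | {s1,s2,s3,s4,s6,s7,s8,s9,s11}.
On input 0, block {s0,s5,s10} splits into {s0,s5} and {s10}.
Refine {s1,s2,s3,s4,s6,s7,s8,s9,s11} on symbol 0: members go to different blocks, giving {s1,s6,s7,s8,s11} and {s2,s3,s4} and {s9}.
Split {s1,s6,s7,s8,s11} by δ(·,0) → {s6,s8,s11} and {s1,s7}.
Refine {s6,s8,s11} on symbol 1: members go to different blocks, giving {s6,s11} and {s8}.
No further refinement is possible. Final partition (7 blocks): {s0,s5} | {s6,s11} | {s10} | {s2,s3,s4} | {s9} | {s1,s7} | {s8}.
s9 and s6 end up in different blocks, so they are distinguishable. For instance, the string '0' is accepted from only s9.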